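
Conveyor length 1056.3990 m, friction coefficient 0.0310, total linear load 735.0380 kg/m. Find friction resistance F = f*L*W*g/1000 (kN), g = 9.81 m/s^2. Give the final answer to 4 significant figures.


F = 0.0310 * 1056.3990 * 735.0380 * 9.81 / 1000
F = 236.1 kN


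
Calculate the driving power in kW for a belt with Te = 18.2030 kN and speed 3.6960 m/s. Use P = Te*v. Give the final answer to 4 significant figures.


P = Te * v = 18.2030 * 3.6960
P = 67.28 kW


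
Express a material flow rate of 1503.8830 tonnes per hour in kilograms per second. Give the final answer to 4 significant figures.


m_dot = 1503.8830 * 1000 / 3600
m_dot = 417.7 kg/s


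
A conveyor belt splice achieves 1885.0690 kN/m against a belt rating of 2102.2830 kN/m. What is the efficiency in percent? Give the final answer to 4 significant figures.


Eff = 1885.0690 / 2102.2830 * 100
Eff = 89.67 %


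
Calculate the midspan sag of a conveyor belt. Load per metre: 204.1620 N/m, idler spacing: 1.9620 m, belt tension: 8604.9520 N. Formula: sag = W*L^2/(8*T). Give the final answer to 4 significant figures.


sag = 204.1620 * 1.9620^2 / (8 * 8604.9520)
sag = 0.01142 m


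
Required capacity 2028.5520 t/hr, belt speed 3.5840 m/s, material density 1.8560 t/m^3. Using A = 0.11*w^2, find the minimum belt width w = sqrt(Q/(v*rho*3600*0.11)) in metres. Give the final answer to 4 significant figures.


A_req = 2028.5520 / (3.5840 * 1.8560 * 3600) = 0.0847106 m^2
w = sqrt(0.0847106 / 0.11)
w = 0.8776 m


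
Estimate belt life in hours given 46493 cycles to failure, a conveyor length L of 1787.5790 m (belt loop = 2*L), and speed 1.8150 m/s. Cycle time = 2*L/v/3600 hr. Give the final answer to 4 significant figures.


cycle_time = 2 * 1787.5790 / 1.8150 / 3600 = 0.547162 hr
life = 46493 * 0.547162 = 25440 hours


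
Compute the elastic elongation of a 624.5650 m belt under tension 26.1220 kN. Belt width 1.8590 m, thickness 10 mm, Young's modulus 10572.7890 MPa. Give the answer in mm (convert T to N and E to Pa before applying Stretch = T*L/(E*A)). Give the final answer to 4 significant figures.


A = 1.8590 * 0.01 = 0.01859 m^2
Stretch = 26.1220*1000 * 624.5650 / (10572.7890e6 * 0.01859) * 1000
Stretch = 83.01 mm


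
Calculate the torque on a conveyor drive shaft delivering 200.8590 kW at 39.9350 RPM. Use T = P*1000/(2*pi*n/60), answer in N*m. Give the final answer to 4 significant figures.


omega = 2*pi*39.9350/60 = 4.18198 rad/s
T = 200.8590*1000 / 4.18198
T = 48030 N*m


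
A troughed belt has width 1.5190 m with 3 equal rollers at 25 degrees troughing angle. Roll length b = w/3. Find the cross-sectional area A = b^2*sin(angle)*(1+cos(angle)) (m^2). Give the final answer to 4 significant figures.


b = 1.5190/3 = 0.506333 m
A = 0.506333^2 * sin(25 deg) * (1 + cos(25 deg))
A = 0.2065 m^2


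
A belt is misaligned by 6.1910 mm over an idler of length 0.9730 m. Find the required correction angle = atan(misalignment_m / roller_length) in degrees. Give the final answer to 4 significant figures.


misalign_m = 6.1910 / 1000 = 0.006191 m
angle = atan(0.006191 / 0.9730)
angle = 0.3646 deg


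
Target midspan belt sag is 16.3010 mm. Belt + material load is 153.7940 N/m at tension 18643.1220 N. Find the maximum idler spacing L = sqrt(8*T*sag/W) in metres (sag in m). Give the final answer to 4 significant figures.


sag = 16.3010/1000 = 0.016301 m
L = sqrt(8 * 18643.1220 * 0.016301 / 153.7940)
L = 3.976 m


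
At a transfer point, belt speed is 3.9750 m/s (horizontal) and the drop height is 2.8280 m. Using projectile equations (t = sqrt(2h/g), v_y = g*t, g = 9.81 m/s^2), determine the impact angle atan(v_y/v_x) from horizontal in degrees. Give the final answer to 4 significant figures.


t = sqrt(2*2.8280/9.81) = 0.759312 s
v_y = 9.81 * 0.759312 = 7.44885 m/s
angle = atan(7.44885 / 3.9750) = 61.91 deg


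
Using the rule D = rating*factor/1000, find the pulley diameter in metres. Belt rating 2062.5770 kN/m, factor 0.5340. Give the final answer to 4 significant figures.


D = 2062.5770 * 0.5340 / 1000
D = 1.101 m


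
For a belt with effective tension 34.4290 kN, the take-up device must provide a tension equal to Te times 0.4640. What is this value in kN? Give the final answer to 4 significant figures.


T_tu = 34.4290 * 0.4640
T_tu = 15.98 kN


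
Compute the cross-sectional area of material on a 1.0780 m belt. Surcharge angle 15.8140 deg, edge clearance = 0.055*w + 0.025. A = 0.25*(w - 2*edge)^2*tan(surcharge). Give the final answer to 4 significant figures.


edge = 0.055*1.0780 + 0.025 = 0.08429 m
ew = 1.0780 - 2*0.08429 = 0.90942 m
A = 0.25 * 0.90942^2 * tan(15.8140 deg)
A = 0.05856 m^2


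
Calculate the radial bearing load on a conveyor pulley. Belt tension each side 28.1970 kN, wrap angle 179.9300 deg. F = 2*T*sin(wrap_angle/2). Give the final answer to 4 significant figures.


F = 2 * 28.1970 * sin(179.9300/2 deg)
F = 56.39 kN


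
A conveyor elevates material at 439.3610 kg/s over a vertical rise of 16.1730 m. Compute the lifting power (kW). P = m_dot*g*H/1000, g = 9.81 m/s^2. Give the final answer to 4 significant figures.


P = 439.3610 * 9.81 * 16.1730 / 1000
P = 69.71 kW


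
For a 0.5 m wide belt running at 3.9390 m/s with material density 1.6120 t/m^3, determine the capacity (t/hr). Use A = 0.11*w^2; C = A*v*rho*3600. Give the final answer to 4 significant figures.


A = 0.11 * 0.5^2 = 0.0275 m^2
C = 0.0275 * 3.9390 * 1.6120 * 3600
C = 628.6 t/hr


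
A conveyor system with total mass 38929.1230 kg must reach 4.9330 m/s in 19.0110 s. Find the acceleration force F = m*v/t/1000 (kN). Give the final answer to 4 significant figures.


F = 38929.1230 * 4.9330 / 19.0110 / 1000
F = 10.10 kN


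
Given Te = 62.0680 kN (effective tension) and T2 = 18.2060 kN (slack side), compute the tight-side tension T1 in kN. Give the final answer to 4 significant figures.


T1 = Te + T2 = 62.0680 + 18.2060
T1 = 80.27 kN


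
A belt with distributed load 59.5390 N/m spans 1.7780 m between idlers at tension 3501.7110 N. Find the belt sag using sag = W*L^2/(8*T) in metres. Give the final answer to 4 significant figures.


sag = 59.5390 * 1.7780^2 / (8 * 3501.7110)
sag = 0.006719 m


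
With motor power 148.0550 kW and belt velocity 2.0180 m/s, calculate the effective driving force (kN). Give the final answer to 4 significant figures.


Te = P / v = 148.0550 / 2.0180
Te = 73.37 kN


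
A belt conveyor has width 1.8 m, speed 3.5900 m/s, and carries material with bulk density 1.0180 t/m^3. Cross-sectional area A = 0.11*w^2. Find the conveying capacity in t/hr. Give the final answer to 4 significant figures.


A = 0.11 * 1.8^2 = 0.3564 m^2
C = 0.3564 * 3.5900 * 1.0180 * 3600
C = 4689 t/hr


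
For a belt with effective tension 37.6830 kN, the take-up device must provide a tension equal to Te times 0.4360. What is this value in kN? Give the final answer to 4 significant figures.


T_tu = 37.6830 * 0.4360
T_tu = 16.43 kN


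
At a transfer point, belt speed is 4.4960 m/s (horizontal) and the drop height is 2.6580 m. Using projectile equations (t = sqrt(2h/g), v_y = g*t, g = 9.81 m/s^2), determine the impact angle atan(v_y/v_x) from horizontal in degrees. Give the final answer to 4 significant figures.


t = sqrt(2*2.6580/9.81) = 0.736136 s
v_y = 9.81 * 0.736136 = 7.22149 m/s
angle = atan(7.22149 / 4.4960) = 58.09 deg


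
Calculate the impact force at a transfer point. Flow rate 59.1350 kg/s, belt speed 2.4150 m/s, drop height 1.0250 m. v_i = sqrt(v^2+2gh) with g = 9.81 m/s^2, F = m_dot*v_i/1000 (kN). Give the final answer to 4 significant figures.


v_i = sqrt(2.4150^2 + 2*9.81*1.0250) = 5.0934 m/s
F = 59.1350 * 5.0934 / 1000
F = 0.3012 kN


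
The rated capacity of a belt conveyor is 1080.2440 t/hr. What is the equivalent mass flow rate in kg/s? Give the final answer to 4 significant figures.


m_dot = 1080.2440 * 1000 / 3600
m_dot = 300.1 kg/s


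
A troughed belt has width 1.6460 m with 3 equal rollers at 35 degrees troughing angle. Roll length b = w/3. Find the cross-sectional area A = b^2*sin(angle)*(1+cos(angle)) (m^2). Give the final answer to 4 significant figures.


b = 1.6460/3 = 0.548667 m
A = 0.548667^2 * sin(35 deg) * (1 + cos(35 deg))
A = 0.3141 m^2


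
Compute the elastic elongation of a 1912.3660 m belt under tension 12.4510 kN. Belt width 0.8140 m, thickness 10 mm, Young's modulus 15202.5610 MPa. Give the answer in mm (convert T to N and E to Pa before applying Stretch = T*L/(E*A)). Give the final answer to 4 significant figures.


A = 0.8140 * 0.01 = 0.00814 m^2
Stretch = 12.4510*1000 * 1912.3660 / (15202.5610e6 * 0.00814) * 1000
Stretch = 192.4 mm


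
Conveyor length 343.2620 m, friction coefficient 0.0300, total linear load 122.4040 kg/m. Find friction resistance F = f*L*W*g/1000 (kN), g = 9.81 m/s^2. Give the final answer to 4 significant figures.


F = 0.0300 * 343.2620 * 122.4040 * 9.81 / 1000
F = 12.37 kN


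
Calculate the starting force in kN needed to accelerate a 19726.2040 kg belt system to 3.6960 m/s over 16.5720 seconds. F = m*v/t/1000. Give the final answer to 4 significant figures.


F = 19726.2040 * 3.6960 / 16.5720 / 1000
F = 4.399 kN


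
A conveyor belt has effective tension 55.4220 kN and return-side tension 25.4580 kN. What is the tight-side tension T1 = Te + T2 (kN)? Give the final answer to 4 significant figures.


T1 = Te + T2 = 55.4220 + 25.4580
T1 = 80.88 kN


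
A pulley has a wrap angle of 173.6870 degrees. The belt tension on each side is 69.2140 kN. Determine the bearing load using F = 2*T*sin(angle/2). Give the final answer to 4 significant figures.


F = 2 * 69.2140 * sin(173.6870/2 deg)
F = 138.2 kN


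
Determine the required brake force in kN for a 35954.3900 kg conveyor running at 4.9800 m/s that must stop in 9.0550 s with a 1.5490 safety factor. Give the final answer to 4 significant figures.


F = 35954.3900 * 4.9800 / 9.0550 * 1.5490 / 1000
F = 30.63 kN


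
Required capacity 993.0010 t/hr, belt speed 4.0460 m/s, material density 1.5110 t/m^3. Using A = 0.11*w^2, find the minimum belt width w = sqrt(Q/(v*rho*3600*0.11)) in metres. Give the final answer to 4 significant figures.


A_req = 993.0010 / (4.0460 * 1.5110 * 3600) = 0.0451187 m^2
w = sqrt(0.0451187 / 0.11)
w = 0.6404 m


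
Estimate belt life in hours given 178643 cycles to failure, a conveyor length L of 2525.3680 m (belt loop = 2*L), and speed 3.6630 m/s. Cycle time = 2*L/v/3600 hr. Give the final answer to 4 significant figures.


cycle_time = 2 * 2525.3680 / 3.6630 / 3600 = 0.383015 hr
life = 178643 * 0.383015 = 68420 hours


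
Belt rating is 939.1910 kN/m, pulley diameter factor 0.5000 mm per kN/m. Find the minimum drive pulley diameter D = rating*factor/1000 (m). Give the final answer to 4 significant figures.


D = 939.1910 * 0.5000 / 1000
D = 0.4696 m


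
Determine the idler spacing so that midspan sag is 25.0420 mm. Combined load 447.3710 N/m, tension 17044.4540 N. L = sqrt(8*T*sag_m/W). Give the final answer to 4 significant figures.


sag = 25.0420/1000 = 0.025042 m
L = sqrt(8 * 17044.4540 * 0.025042 / 447.3710)
L = 2.763 m


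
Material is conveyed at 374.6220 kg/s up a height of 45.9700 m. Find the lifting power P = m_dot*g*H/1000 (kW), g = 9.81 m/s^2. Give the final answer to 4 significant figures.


P = 374.6220 * 9.81 * 45.9700 / 1000
P = 168.9 kW


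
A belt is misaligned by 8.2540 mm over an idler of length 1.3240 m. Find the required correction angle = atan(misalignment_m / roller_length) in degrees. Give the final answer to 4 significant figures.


misalign_m = 8.2540 / 1000 = 0.008254 m
angle = atan(0.008254 / 1.3240)
angle = 0.3572 deg


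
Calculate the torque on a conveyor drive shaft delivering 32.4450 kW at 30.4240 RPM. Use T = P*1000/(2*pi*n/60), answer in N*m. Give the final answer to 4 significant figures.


omega = 2*pi*30.4240/60 = 3.18599 rad/s
T = 32.4450*1000 / 3.18599
T = 10180 N*m


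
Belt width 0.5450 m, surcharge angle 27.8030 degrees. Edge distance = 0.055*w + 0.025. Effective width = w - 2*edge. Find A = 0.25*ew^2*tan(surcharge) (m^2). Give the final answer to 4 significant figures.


edge = 0.055*0.5450 + 0.025 = 0.054975 m
ew = 0.5450 - 2*0.054975 = 0.43505 m
A = 0.25 * 0.43505^2 * tan(27.8030 deg)
A = 0.02495 m^2


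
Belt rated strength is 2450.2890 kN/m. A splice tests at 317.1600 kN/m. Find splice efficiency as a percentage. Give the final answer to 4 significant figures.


Eff = 317.1600 / 2450.2890 * 100
Eff = 12.94 %


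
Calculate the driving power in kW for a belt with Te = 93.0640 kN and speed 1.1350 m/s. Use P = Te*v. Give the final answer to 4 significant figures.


P = Te * v = 93.0640 * 1.1350
P = 105.6 kW


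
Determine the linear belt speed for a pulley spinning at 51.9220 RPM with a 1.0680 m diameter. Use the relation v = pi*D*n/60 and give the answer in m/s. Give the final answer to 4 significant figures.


v = pi * 1.0680 * 51.9220 / 60
v = 2.903 m/s


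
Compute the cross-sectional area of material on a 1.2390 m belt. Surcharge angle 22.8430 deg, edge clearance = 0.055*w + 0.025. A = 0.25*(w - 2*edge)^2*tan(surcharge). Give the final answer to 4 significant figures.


edge = 0.055*1.2390 + 0.025 = 0.093145 m
ew = 1.2390 - 2*0.093145 = 1.05271 m
A = 0.25 * 1.05271^2 * tan(22.8430 deg)
A = 0.1167 m^2


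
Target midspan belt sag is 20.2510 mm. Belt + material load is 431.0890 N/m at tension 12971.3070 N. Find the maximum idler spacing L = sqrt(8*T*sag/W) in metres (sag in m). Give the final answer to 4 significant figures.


sag = 20.2510/1000 = 0.020251 m
L = sqrt(8 * 12971.3070 * 0.020251 / 431.0890)
L = 2.208 m


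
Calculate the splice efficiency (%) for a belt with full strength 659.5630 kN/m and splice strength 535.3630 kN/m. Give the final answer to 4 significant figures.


Eff = 535.3630 / 659.5630 * 100
Eff = 81.17 %


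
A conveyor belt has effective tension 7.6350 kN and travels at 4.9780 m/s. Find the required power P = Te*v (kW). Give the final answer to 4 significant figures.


P = Te * v = 7.6350 * 4.9780
P = 38.01 kW


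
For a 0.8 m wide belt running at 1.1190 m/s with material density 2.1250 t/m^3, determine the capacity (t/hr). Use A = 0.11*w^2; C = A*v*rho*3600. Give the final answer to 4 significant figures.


A = 0.11 * 0.8^2 = 0.0704 m^2
C = 0.0704 * 1.1190 * 2.1250 * 3600
C = 602.6 t/hr


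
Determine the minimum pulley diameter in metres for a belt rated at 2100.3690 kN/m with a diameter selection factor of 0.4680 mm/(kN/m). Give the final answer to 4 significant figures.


D = 2100.3690 * 0.4680 / 1000
D = 0.9830 m


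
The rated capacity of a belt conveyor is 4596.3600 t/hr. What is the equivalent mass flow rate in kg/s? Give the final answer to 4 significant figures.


m_dot = 4596.3600 * 1000 / 3600
m_dot = 1277 kg/s


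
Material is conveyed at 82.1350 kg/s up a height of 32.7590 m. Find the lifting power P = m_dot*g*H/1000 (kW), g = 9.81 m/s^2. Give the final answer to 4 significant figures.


P = 82.1350 * 9.81 * 32.7590 / 1000
P = 26.40 kW


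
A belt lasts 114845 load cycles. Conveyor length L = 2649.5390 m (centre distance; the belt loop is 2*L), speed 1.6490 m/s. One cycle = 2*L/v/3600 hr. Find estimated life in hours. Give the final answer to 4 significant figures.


cycle_time = 2 * 2649.5390 / 1.6490 / 3600 = 0.892642 hr
life = 114845 * 0.892642 = 102500 hours


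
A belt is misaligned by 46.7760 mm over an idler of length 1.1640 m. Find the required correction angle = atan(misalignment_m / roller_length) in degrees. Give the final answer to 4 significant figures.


misalign_m = 46.7760 / 1000 = 0.046776 m
angle = atan(0.046776 / 1.1640)
angle = 2.301 deg


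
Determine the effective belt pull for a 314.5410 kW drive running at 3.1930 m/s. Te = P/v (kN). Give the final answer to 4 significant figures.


Te = P / v = 314.5410 / 3.1930
Te = 98.51 kN


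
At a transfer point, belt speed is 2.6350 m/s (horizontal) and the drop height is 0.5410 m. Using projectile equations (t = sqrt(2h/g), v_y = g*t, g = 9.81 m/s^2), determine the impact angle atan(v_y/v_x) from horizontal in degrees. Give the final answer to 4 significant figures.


t = sqrt(2*0.5410/9.81) = 0.332108 s
v_y = 9.81 * 0.332108 = 3.25798 m/s
angle = atan(3.25798 / 2.6350) = 51.03 deg


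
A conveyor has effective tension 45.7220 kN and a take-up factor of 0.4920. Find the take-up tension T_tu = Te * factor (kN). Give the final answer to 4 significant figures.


T_tu = 45.7220 * 0.4920
T_tu = 22.50 kN


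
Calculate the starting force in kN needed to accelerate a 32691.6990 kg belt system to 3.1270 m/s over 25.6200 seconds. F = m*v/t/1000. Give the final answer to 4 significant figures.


F = 32691.6990 * 3.1270 / 25.6200 / 1000
F = 3.990 kN


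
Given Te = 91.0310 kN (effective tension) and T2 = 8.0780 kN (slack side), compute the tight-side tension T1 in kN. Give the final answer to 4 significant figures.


T1 = Te + T2 = 91.0310 + 8.0780
T1 = 99.11 kN


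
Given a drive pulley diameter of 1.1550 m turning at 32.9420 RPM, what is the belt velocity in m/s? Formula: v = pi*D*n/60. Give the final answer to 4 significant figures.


v = pi * 1.1550 * 32.9420 / 60
v = 1.992 m/s


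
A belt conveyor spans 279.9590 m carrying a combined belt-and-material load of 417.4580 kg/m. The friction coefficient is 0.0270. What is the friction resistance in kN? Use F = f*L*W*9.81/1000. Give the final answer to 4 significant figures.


F = 0.0270 * 279.9590 * 417.4580 * 9.81 / 1000
F = 30.96 kN


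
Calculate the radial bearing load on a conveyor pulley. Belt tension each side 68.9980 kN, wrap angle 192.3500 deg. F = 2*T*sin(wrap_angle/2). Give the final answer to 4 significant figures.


F = 2 * 68.9980 * sin(192.3500/2 deg)
F = 137.2 kN


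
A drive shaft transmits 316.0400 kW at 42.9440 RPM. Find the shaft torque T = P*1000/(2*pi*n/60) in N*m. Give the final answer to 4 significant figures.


omega = 2*pi*42.9440/60 = 4.49709 rad/s
T = 316.0400*1000 / 4.49709
T = 70280 N*m


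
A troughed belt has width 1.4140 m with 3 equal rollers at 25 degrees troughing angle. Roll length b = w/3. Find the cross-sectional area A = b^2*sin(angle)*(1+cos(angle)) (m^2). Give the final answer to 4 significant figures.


b = 1.4140/3 = 0.471333 m
A = 0.471333^2 * sin(25 deg) * (1 + cos(25 deg))
A = 0.1790 m^2


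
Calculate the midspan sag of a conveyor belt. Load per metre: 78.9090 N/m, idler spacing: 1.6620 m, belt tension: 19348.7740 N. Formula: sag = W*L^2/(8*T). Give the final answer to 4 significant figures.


sag = 78.9090 * 1.6620^2 / (8 * 19348.7740)
sag = 0.001408 m


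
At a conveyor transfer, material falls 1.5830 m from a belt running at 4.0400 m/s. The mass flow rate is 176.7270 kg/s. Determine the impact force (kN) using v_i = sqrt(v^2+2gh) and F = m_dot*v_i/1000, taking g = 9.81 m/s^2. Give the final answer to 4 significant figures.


v_i = sqrt(4.0400^2 + 2*9.81*1.5830) = 6.88332 m/s
F = 176.7270 * 6.88332 / 1000
F = 1.216 kN


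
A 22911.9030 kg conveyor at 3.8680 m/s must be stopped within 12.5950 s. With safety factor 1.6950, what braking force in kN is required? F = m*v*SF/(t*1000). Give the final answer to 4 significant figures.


F = 22911.9030 * 3.8680 / 12.5950 * 1.6950 / 1000
F = 11.93 kN


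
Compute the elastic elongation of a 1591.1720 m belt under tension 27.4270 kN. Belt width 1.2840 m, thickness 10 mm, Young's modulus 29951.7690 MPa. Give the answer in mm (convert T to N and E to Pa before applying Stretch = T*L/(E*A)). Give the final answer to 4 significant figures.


A = 1.2840 * 0.01 = 0.01284 m^2
Stretch = 27.4270*1000 * 1591.1720 / (29951.7690e6 * 0.01284) * 1000
Stretch = 113.5 mm


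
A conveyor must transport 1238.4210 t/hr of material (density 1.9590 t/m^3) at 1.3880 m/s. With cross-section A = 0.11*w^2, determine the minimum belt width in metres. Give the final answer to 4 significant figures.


A_req = 1238.4210 / (1.3880 * 1.9590 * 3600) = 0.126515 m^2
w = sqrt(0.126515 / 0.11)
w = 1.072 m


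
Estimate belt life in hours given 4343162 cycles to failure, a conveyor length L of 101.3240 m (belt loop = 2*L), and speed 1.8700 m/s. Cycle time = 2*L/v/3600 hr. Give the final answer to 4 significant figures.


cycle_time = 2 * 101.3240 / 1.8700 / 3600 = 0.0301022 hr
life = 4343162 * 0.0301022 = 130700 hours


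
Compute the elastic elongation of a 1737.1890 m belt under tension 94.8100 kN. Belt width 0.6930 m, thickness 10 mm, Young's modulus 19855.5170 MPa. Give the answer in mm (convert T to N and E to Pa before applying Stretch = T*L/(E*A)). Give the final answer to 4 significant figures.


A = 0.6930 * 0.01 = 0.00693 m^2
Stretch = 94.8100*1000 * 1737.1890 / (19855.5170e6 * 0.00693) * 1000
Stretch = 1197 mm


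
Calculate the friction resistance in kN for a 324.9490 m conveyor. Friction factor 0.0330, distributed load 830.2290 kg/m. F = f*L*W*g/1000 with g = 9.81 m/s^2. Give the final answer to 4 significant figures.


F = 0.0330 * 324.9490 * 830.2290 * 9.81 / 1000
F = 87.34 kN


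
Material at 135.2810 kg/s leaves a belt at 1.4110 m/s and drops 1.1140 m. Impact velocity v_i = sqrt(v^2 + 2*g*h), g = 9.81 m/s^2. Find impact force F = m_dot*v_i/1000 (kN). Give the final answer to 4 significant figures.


v_i = sqrt(1.4110^2 + 2*9.81*1.1140) = 4.8834 m/s
F = 135.2810 * 4.8834 / 1000
F = 0.6606 kN


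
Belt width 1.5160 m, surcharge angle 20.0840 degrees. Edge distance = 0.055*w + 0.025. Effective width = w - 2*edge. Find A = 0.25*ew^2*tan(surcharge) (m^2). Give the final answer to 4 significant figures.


edge = 0.055*1.5160 + 0.025 = 0.10838 m
ew = 1.5160 - 2*0.10838 = 1.29924 m
A = 0.25 * 1.29924^2 * tan(20.0840 deg)
A = 0.1543 m^2


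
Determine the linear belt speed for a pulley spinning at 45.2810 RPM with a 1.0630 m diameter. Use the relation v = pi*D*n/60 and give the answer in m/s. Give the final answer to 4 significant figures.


v = pi * 1.0630 * 45.2810 / 60
v = 2.520 m/s


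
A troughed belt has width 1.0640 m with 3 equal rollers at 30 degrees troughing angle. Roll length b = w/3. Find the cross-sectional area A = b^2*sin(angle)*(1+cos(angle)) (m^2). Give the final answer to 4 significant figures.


b = 1.0640/3 = 0.354667 m
A = 0.354667^2 * sin(30 deg) * (1 + cos(30 deg))
A = 0.1174 m^2


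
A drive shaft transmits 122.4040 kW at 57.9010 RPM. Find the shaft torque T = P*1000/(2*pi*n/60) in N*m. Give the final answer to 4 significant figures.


omega = 2*pi*57.9010/60 = 6.06338 rad/s
T = 122.4040*1000 / 6.06338
T = 20190 N*m


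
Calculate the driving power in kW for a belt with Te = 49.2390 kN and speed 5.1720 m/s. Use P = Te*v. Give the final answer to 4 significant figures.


P = Te * v = 49.2390 * 5.1720
P = 254.7 kW


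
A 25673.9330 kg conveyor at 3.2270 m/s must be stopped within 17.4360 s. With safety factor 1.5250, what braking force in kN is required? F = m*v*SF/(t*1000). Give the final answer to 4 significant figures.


F = 25673.9330 * 3.2270 / 17.4360 * 1.5250 / 1000
F = 7.246 kN


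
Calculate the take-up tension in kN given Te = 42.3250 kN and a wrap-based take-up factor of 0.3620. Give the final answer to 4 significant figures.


T_tu = 42.3250 * 0.3620
T_tu = 15.32 kN


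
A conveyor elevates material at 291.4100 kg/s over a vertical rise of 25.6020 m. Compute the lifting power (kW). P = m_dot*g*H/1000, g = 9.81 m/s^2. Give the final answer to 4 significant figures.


P = 291.4100 * 9.81 * 25.6020 / 1000
P = 73.19 kW


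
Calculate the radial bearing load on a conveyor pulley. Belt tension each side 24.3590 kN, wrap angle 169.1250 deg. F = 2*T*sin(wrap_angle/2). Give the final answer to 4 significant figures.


F = 2 * 24.3590 * sin(169.1250/2 deg)
F = 48.50 kN


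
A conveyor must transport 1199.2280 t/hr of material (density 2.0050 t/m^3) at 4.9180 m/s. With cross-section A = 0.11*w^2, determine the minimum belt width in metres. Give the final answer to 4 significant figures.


A_req = 1199.2280 / (4.9180 * 2.0050 * 3600) = 0.0337829 m^2
w = sqrt(0.0337829 / 0.11)
w = 0.5542 m


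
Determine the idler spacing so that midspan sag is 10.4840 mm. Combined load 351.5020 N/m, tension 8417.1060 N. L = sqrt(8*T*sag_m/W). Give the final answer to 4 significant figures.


sag = 10.4840/1000 = 0.010484 m
L = sqrt(8 * 8417.1060 * 0.010484 / 351.5020)
L = 1.417 m


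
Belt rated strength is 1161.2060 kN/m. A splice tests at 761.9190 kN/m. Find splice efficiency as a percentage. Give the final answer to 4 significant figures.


Eff = 761.9190 / 1161.2060 * 100
Eff = 65.61 %


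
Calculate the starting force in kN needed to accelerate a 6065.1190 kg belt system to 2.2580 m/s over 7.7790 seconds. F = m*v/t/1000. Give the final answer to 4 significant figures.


F = 6065.1190 * 2.2580 / 7.7790 / 1000
F = 1.761 kN


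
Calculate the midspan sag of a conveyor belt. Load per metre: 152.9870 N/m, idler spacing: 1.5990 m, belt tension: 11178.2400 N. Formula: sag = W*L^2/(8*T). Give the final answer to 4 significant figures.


sag = 152.9870 * 1.5990^2 / (8 * 11178.2400)
sag = 0.004374 m


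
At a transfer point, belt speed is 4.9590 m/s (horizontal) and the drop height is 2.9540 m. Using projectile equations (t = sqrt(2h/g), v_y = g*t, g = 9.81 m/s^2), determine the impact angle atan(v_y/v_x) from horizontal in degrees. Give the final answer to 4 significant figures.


t = sqrt(2*2.9540/9.81) = 0.776043 s
v_y = 9.81 * 0.776043 = 7.61298 m/s
angle = atan(7.61298 / 4.9590) = 56.92 deg


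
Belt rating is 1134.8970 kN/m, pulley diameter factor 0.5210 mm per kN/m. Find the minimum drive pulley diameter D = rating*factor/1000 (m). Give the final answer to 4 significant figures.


D = 1134.8970 * 0.5210 / 1000
D = 0.5913 m


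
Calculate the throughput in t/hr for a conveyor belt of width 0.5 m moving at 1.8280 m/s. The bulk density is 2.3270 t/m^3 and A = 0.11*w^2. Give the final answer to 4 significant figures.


A = 0.11 * 0.5^2 = 0.0275 m^2
C = 0.0275 * 1.8280 * 2.3270 * 3600
C = 421.1 t/hr


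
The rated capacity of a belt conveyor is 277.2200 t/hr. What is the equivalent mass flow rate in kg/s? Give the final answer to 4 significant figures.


m_dot = 277.2200 * 1000 / 3600
m_dot = 77.01 kg/s


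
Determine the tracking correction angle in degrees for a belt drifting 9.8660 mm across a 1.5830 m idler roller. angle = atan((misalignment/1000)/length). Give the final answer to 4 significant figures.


misalign_m = 9.8660 / 1000 = 0.009866 m
angle = atan(0.009866 / 1.5830)
angle = 0.3571 deg


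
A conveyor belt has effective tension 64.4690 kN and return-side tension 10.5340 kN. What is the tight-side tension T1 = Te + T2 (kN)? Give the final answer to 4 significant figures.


T1 = Te + T2 = 64.4690 + 10.5340
T1 = 75.00 kN


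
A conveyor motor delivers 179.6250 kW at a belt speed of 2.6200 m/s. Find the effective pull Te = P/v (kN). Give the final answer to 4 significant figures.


Te = P / v = 179.6250 / 2.6200
Te = 68.56 kN


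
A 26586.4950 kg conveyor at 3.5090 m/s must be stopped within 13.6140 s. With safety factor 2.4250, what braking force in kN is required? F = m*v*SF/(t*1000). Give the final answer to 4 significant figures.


F = 26586.4950 * 3.5090 / 13.6140 * 2.4250 / 1000
F = 16.62 kN


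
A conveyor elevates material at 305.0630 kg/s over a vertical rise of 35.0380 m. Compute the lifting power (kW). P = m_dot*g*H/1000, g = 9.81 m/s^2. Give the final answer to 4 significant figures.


P = 305.0630 * 9.81 * 35.0380 / 1000
P = 104.9 kW


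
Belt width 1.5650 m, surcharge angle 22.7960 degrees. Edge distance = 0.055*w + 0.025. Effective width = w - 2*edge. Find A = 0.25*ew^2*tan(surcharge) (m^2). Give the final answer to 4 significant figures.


edge = 0.055*1.5650 + 0.025 = 0.111075 m
ew = 1.5650 - 2*0.111075 = 1.34285 m
A = 0.25 * 1.34285^2 * tan(22.7960 deg)
A = 0.1895 m^2


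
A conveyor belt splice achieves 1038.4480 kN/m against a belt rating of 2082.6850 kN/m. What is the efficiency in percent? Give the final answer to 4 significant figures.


Eff = 1038.4480 / 2082.6850 * 100
Eff = 49.86 %


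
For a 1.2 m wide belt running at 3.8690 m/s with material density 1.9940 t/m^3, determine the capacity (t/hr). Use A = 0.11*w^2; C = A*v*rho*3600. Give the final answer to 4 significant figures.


A = 0.11 * 1.2^2 = 0.1584 m^2
C = 0.1584 * 3.8690 * 1.9940 * 3600
C = 4399 t/hr


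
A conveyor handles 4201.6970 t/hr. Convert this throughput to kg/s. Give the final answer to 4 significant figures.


m_dot = 4201.6970 * 1000 / 3600
m_dot = 1167 kg/s


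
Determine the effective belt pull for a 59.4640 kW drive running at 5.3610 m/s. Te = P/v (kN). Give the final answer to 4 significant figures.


Te = P / v = 59.4640 / 5.3610
Te = 11.09 kN


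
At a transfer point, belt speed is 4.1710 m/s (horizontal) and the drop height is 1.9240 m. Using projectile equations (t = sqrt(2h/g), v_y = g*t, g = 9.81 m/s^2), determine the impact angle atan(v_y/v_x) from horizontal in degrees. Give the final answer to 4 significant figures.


t = sqrt(2*1.9240/9.81) = 0.626301 s
v_y = 9.81 * 0.626301 = 6.14401 m/s
angle = atan(6.14401 / 4.1710) = 55.83 deg


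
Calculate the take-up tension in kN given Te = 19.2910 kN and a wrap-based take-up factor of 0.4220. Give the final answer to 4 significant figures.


T_tu = 19.2910 * 0.4220
T_tu = 8.141 kN


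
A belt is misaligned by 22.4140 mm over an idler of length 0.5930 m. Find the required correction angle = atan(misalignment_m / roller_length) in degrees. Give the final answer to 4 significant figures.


misalign_m = 22.4140 / 1000 = 0.022414 m
angle = atan(0.022414 / 0.5930)
angle = 2.165 deg


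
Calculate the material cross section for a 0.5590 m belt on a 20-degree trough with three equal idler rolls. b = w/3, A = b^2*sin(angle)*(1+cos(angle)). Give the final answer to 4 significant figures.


b = 0.5590/3 = 0.186333 m
A = 0.186333^2 * sin(20 deg) * (1 + cos(20 deg))
A = 0.02303 m^2


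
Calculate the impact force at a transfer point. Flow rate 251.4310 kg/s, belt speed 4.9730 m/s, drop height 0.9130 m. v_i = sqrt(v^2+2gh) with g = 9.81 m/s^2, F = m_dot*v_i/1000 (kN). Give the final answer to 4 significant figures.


v_i = sqrt(4.9730^2 + 2*9.81*0.9130) = 6.53022 m/s
F = 251.4310 * 6.53022 / 1000
F = 1.642 kN


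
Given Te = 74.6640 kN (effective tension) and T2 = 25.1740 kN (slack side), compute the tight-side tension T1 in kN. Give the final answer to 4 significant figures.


T1 = Te + T2 = 74.6640 + 25.1740
T1 = 99.84 kN


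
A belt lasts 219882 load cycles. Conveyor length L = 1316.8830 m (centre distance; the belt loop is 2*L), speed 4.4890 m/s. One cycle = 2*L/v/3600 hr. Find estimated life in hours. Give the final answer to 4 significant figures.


cycle_time = 2 * 1316.8830 / 4.4890 / 3600 = 0.162977 hr
life = 219882 * 0.162977 = 35840 hours


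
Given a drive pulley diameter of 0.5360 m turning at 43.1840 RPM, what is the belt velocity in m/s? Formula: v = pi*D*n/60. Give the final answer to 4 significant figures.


v = pi * 0.5360 * 43.1840 / 60
v = 1.212 m/s


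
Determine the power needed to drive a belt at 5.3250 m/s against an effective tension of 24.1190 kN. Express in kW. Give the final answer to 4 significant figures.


P = Te * v = 24.1190 * 5.3250
P = 128.4 kW


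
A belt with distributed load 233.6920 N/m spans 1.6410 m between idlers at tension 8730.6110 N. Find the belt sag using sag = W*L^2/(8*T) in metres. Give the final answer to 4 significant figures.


sag = 233.6920 * 1.6410^2 / (8 * 8730.6110)
sag = 0.009010 m


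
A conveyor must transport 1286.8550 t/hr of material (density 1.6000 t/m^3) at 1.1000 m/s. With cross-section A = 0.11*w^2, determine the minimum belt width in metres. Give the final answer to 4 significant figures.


A_req = 1286.8550 / (1.1000 * 1.6000 * 3600) = 0.203102 m^2
w = sqrt(0.203102 / 0.11)
w = 1.359 m


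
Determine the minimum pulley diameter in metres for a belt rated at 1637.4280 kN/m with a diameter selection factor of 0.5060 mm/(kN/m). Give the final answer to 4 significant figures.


D = 1637.4280 * 0.5060 / 1000
D = 0.8285 m


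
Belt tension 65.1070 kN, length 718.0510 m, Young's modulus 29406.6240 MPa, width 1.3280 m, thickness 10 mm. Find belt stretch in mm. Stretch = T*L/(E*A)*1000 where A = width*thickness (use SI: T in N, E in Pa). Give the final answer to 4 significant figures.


A = 1.3280 * 0.01 = 0.01328 m^2
Stretch = 65.1070*1000 * 718.0510 / (29406.6240e6 * 0.01328) * 1000
Stretch = 119.7 mm


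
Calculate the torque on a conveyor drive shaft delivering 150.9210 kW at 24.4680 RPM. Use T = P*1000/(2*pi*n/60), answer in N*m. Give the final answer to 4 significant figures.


omega = 2*pi*24.4680/60 = 2.56228 rad/s
T = 150.9210*1000 / 2.56228
T = 58900 N*m


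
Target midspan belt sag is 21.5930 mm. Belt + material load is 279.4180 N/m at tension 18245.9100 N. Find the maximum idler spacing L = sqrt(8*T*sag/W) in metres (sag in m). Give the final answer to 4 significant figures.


sag = 21.5930/1000 = 0.021593 m
L = sqrt(8 * 18245.9100 * 0.021593 / 279.4180)
L = 3.359 m


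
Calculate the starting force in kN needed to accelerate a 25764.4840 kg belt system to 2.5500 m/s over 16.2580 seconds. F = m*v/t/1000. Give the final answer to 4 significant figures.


F = 25764.4840 * 2.5500 / 16.2580 / 1000
F = 4.041 kN


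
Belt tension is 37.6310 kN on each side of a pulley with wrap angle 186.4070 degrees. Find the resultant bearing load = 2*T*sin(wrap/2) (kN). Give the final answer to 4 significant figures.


F = 2 * 37.6310 * sin(186.4070/2 deg)
F = 75.14 kN


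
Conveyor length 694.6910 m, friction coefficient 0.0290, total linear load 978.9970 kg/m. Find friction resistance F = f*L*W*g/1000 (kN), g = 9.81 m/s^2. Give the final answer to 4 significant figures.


F = 0.0290 * 694.6910 * 978.9970 * 9.81 / 1000
F = 193.5 kN


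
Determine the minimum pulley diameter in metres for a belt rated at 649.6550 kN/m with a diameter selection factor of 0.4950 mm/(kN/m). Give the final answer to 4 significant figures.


D = 649.6550 * 0.4950 / 1000
D = 0.3216 m


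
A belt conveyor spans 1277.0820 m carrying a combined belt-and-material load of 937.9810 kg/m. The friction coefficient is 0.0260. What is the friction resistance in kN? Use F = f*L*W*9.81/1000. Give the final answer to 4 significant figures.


F = 0.0260 * 1277.0820 * 937.9810 * 9.81 / 1000
F = 305.5 kN


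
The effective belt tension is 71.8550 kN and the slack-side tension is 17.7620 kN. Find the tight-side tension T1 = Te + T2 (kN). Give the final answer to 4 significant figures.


T1 = Te + T2 = 71.8550 + 17.7620
T1 = 89.62 kN


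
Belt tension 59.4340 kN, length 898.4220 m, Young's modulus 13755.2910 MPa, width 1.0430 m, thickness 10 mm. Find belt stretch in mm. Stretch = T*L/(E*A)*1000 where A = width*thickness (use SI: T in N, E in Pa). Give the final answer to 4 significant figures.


A = 1.0430 * 0.01 = 0.01043 m^2
Stretch = 59.4340*1000 * 898.4220 / (13755.2910e6 * 0.01043) * 1000
Stretch = 372.2 mm


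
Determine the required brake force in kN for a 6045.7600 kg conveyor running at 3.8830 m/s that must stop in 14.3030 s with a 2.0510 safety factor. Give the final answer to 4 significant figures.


F = 6045.7600 * 3.8830 / 14.3030 * 2.0510 / 1000
F = 3.366 kN


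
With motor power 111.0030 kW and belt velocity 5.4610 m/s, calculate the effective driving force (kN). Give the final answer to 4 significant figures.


Te = P / v = 111.0030 / 5.4610
Te = 20.33 kN


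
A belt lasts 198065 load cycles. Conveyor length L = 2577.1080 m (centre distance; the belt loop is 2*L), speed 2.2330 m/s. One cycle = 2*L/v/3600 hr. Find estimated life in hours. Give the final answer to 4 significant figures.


cycle_time = 2 * 2577.1080 / 2.2330 / 3600 = 0.641167 hr
life = 198065 * 0.641167 = 127000 hours


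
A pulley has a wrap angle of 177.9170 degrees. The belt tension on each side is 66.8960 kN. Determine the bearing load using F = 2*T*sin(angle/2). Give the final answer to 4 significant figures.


F = 2 * 66.8960 * sin(177.9170/2 deg)
F = 133.8 kN


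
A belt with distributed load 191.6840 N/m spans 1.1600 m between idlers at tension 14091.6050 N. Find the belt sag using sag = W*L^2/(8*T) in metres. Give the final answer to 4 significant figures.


sag = 191.6840 * 1.1600^2 / (8 * 14091.6050)
sag = 0.002288 m


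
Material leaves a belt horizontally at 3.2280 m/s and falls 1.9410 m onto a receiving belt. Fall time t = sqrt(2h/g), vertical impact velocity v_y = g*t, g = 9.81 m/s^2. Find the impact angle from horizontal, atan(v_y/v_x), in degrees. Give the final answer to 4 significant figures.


t = sqrt(2*1.9410/9.81) = 0.629062 s
v_y = 9.81 * 0.629062 = 6.1711 m/s
angle = atan(6.1711 / 3.2280) = 62.39 deg


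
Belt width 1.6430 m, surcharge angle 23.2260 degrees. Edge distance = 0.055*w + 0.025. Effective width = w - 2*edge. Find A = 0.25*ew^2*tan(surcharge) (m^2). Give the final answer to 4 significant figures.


edge = 0.055*1.6430 + 0.025 = 0.115365 m
ew = 1.6430 - 2*0.115365 = 1.41227 m
A = 0.25 * 1.41227^2 * tan(23.2260 deg)
A = 0.2140 m^2


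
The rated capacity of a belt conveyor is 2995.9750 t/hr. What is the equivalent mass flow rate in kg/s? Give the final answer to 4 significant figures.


m_dot = 2995.9750 * 1000 / 3600
m_dot = 832.2 kg/s


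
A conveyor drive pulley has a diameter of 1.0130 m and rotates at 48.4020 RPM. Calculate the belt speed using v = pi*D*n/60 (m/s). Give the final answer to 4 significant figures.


v = pi * 1.0130 * 48.4020 / 60
v = 2.567 m/s


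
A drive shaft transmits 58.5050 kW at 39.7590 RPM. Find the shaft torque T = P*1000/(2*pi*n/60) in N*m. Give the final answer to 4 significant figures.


omega = 2*pi*39.7590/60 = 4.16355 rad/s
T = 58.5050*1000 / 4.16355
T = 14050 N*m


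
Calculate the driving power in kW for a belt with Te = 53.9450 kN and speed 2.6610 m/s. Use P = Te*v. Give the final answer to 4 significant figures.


P = Te * v = 53.9450 * 2.6610
P = 143.5 kW


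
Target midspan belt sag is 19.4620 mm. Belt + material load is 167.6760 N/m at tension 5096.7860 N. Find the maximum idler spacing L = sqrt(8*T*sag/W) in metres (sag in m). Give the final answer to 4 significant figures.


sag = 19.4620/1000 = 0.019462 m
L = sqrt(8 * 5096.7860 * 0.019462 / 167.6760)
L = 2.175 m


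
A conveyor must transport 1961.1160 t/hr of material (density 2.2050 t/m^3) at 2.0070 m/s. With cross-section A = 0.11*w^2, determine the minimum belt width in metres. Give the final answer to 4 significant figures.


A_req = 1961.1160 / (2.0070 * 2.2050 * 3600) = 0.123096 m^2
w = sqrt(0.123096 / 0.11)
w = 1.058 m


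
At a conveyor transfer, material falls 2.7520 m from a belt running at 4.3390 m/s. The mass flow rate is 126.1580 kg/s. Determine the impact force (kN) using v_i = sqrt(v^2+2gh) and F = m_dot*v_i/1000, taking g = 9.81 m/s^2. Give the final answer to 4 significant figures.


v_i = sqrt(4.3390^2 + 2*9.81*2.7520) = 8.53353 m/s
F = 126.1580 * 8.53353 / 1000
F = 1.077 kN


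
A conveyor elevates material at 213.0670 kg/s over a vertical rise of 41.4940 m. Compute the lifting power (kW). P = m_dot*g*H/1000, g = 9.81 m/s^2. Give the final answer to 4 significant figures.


P = 213.0670 * 9.81 * 41.4940 / 1000
P = 86.73 kW


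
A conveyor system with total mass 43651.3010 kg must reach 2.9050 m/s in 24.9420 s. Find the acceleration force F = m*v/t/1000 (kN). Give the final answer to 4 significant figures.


F = 43651.3010 * 2.9050 / 24.9420 / 1000
F = 5.084 kN


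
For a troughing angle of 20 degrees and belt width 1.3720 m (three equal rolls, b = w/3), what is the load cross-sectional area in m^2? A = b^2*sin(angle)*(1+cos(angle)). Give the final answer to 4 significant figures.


b = 1.3720/3 = 0.457333 m
A = 0.457333^2 * sin(20 deg) * (1 + cos(20 deg))
A = 0.1388 m^2
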